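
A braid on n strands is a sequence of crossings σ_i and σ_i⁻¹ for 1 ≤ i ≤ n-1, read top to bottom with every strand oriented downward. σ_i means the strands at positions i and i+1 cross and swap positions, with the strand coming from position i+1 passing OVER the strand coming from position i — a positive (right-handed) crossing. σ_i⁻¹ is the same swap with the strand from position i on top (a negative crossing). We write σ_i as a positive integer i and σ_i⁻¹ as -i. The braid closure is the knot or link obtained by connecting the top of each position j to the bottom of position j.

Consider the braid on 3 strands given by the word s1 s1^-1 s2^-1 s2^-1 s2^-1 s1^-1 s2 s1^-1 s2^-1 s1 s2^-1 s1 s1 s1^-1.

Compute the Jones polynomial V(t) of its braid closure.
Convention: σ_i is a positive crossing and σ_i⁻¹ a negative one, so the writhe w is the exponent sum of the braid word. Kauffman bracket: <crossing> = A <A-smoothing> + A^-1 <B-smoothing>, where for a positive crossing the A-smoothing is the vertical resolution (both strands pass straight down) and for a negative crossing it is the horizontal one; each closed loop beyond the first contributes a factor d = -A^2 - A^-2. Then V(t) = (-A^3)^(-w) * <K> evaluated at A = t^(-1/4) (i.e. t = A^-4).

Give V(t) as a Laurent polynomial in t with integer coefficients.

The presented braid s1 s1^-1 s2^-1 s2^-1 s2^-1 s1^-1 s2 s1^-1 s2^-1 s1 s2^-1 s1 s1 s1^-1 on 3 strands reduces by inverse Markov moves (closure unchanged at each step):
  Deconjugate: the word is γ·β·γ⁻¹ with γ = s1 s1^-1 (prefix) and γ⁻¹ = s1 s1^-1 (suffix); strip both.
Reduced to β = s2^-1 s2^-1 s2^-1 s1^-1 s2 s1^-1 s2^-1 s1 s2^-1 s1 on 3 strands, 10 crossings.
Compute on β:
Braid: s2^-1 s2^-1 s2^-1 s1^-1 s2 s1^-1 s2^-1 s1 s2^-1 s1 on 3 strands, 10 crossings.
Writhe w = (#positive) - (#negative) = 3 - 7 = -4.
State-sum expansion of <K>. There are 2^10 = 1024 states.
For each crossing: s=0 is the vertical smoothing, s=1 horizontal. Crossing k contributes A^(sign_k * (1 - 2*s_k)); loop factor d = -A^2 - A^-2.
Tabulate the states by total A-exponent and number of loops L (A-exp: L × count):
  A^10: L=6 ×1
  A^8: L=5 ×10
  A^6: L=4 ×41, L=6 ×4
  A^4: L=3 ×88, L=5 ×31, L=7 ×1
  A^2: L=2 ×102, L=4 ×99, L=6 ×9
  A^0: L=1 ×54, L=3 ×162, L=5 ×36
  A^-2: L=2 ×134, L=4 ×74, L=6 ×2
  A^-4: L=1 ×30, L=3 ×82, L=5 ×8
  A^-6: L=2 ×32, L=4 ×13
  A^-8: L=1 ×3, L=3 ×7
  A^-10: L=2 ×1
Each group contributes A^e * Σ count * d^(L-1):
Powers of d = -A^2 - A^-2: d^2 = A^4 + 2 + A^-4; d^3 = -A^6 - 3*A^2 - 3*A^-2 - A^-6; d^4 = A^8 + 4*A^4 + 6 + 4*A^-4 + A^-8; d^5 = -A^10 - 5*A^6 - 10*A^2 - 10*A^-2 - 5*A^-6 - A^-10; d^6 = A^12 + 6*A^8 + 15*A^4 + 20 + 15*A^-4 + 6*A^-8 + A^-12.
  A^10 * (d^5) = -A^20 - 5*A^16 - 10*A^12 - 10*A^8 - 5*A^4 - 1
  A^8 * (10*d^4) = 10*A^16 + 40*A^12 + 60*A^8 + 40*A^4 + 10
  A^6 * (41*d^3 + 4*d^5) = -4*A^16 - 61*A^12 - 163*A^8 - 163*A^4 - 61 - 4*A^-4
  A^4 * (88*d^2 + 31*d^4 + d^6) = A^16 + 37*A^12 + 227*A^8 + 382*A^4 + 227 + 37*A^-4 + A^-8
  A^2 * (102*d + 99*d^3 + 9*d^5) = -9*A^12 - 144*A^8 - 489*A^4 - 489 - 144*A^-4 - 9*A^-8
  A^0 * (54 + 162*d^2 + 36*d^4) = 36*A^8 + 306*A^4 + 594 + 306*A^-4 + 36*A^-8
  A^-2 * (134*d + 74*d^3 + 2*d^5) = -2*A^8 - 84*A^4 - 376 - 376*A^-4 - 84*A^-8 - 2*A^-12
  A^-4 * (30 + 82*d^2 + 8*d^4) = 8*A^4 + 114 + 242*A^-4 + 114*A^-8 + 8*A^-12
  A^-6 * (32*d + 13*d^3) = -13 - 71*A^-4 - 71*A^-8 - 13*A^-12
  A^-8 * (3 + 7*d^2) = 7*A^-4 + 17*A^-8 + 7*A^-12
  A^-10 * (d) = -A^-8 - A^-12
Summing the groups: <K> = -A^20 + 2*A^16 - 3*A^12 + 4*A^8 - 5*A^4 + 5 - 3*A^-4 + 3*A^-8 - A^-12
Normalise by the writhe: (-A^3)^(-w) = (-A^3)^(4) = A^12, so f(A) = A^12 * <K> = -A^32 + 2*A^28 - 3*A^24 + 4*A^20 - 5*A^16 + 5*A^12 - 3*A^8 + 3*A^4 - 1.
Substitute A = t^(-1/4), i.e. A^e → t^(-e/4): V(t) = -1 + 3*t^-1 - 3*t^-2 + 5*t^-3 - 5*t^-4 + 4*t^-5 - 3*t^-6 + 2*t^-7 - t^-8

Answer: -1 + 3*t^-1 - 3*t^-2 + 5*t^-3 - 5*t^-4 + 4*t^-5 - 3*t^-6 + 2*t^-7 - t^-8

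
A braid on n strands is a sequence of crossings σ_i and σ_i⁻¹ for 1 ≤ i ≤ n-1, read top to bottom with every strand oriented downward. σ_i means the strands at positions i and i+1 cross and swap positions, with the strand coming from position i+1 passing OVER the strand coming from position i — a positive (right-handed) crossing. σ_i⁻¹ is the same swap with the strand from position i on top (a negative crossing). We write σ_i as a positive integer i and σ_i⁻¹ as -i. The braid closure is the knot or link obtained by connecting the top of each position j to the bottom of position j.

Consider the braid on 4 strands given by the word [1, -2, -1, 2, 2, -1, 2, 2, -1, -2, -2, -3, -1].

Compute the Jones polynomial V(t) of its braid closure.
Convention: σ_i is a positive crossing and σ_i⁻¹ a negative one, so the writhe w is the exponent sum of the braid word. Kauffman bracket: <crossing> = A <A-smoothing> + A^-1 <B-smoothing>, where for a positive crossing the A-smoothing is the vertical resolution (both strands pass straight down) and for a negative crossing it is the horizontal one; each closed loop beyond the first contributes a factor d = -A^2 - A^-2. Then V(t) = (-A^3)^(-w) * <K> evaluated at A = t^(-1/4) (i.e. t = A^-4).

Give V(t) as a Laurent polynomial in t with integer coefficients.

The presented braid s1 s2^-1 s1^-1 s2 s2 s1^-1 s2 s2 s1^-1 s2^-1 s2^-1 s3^-1 s1^-1 on 4 strands reduces by inverse Markov moves (closure unchanged at each step):
  Deconjugate: the word is γ·β·γ⁻¹ with γ = s1 (prefix) and γ⁻¹ = s1^-1 (suffix); strip both.
  Destabilize: the word has the form β·s3^-1 where s3^-1 occurs only as the final letter (β ∈ B_3); drop it and the last strand → 3 strands.
Reduced to β = s2^-1 s1^-1 s2 s2 s1^-1 s2 s2 s1^-1 s2^-1 s2^-1 on 3 strands, 10 crossings.
Compute on β:
Braid: s2^-1 s1^-1 s2 s2 s1^-1 s2 s2 s1^-1 s2^-1 s2^-1 on 3 strands, 10 crossings.
Writhe w = (#positive) - (#negative) = 4 - 6 = -2.
Computing the Kauffman bracket via state sum. There are 2^10 = 1024 states.
Smooth each crossing (0=||, 1=⌣⌢); contribution A^(Σ sign_k(1-2s_k)) * d^(L-1).
Tabulate the states by total A-exponent and number of loops L (A-exp: L × count):
  A^10: L=5 ×1
  A^8: L=4 ×10
  A^6: L=3 ×39, L=5 ×6
  A^4: L=2 ×66, L=4 ×52, L=6 ×2
  A^2: L=1 ×45, L=3 ×124, L=5 ×41
  A^0: L=2 ×118, L=4 ×113, L=6 ×21
  A^-2: L=1 ×20, L=3 ×120, L=5 ×63, L=7 ×7
  A^-4: L=2 ×30, L=4 ×68, L=6 ×21, L=8 ×1
  A^-6: L=3 ×20, L=5 ×22, L=7 ×3
  A^-8: L=4 ×7, L=6 ×3
  A^-10: L=5 ×1
Each group contributes A^e * Σ count * d^(L-1):
Powers of d = -A^2 - A^-2: d^2 = A^4 + 2 + A^-4; d^3 = -A^6 - 3*A^2 - 3*A^-2 - A^-6; d^4 = A^8 + 4*A^4 + 6 + 4*A^-4 + A^-8; d^5 = -A^10 - 5*A^6 - 10*A^2 - 10*A^-2 - 5*A^-6 - A^-10; d^6 = A^12 + 6*A^8 + 15*A^4 + 20 + 15*A^-4 + 6*A^-8 + A^-12; d^7 = -A^14 - 7*A^10 - 21*A^6 - 35*A^2 - 35*A^-2 - 21*A^-6 - 7*A^-10 - A^-14.
  A^10 * (d^4) = A^18 + 4*A^14 + 6*A^10 + 4*A^6 + A^2
  A^8 * (10*d^3) = -10*A^14 - 30*A^10 - 30*A^6 - 10*A^2
  A^6 * (39*d^2 + 6*d^4) = 6*A^14 + 63*A^10 + 114*A^6 + 63*A^2 + 6*A^-2
  A^4 * (66*d + 52*d^3 + 2*d^5) = -2*A^14 - 62*A^10 - 242*A^6 - 242*A^2 - 62*A^-2 - 2*A^-6
  A^2 * (45 + 124*d^2 + 41*d^4) = 41*A^10 + 288*A^6 + 539*A^2 + 288*A^-2 + 41*A^-6
  A^0 * (118*d + 113*d^3 + 21*d^5) = -21*A^10 - 218*A^6 - 667*A^2 - 667*A^-2 - 218*A^-6 - 21*A^-10
  A^-2 * (20 + 120*d^2 + 63*d^4 + 7*d^6) = 7*A^10 + 105*A^6 + 477*A^2 + 778*A^-2 + 477*A^-6 + 105*A^-10 + 7*A^-14
  A^-4 * (30*d + 68*d^3 + 21*d^5 + d^7) = -A^10 - 28*A^6 - 194*A^2 - 479*A^-2 - 479*A^-6 - 194*A^-10 - 28*A^-14 - A^-18
  A^-6 * (20*d^2 + 22*d^4 + 3*d^6) = 3*A^6 + 40*A^2 + 153*A^-2 + 232*A^-6 + 153*A^-10 + 40*A^-14 + 3*A^-18
  A^-8 * (7*d^3 + 3*d^5) = -3*A^2 - 22*A^-2 - 51*A^-6 - 51*A^-10 - 22*A^-14 - 3*A^-18
  A^-10 * (d^4) = A^-2 + 4*A^-6 + 6*A^-10 + 4*A^-14 + A^-18
Summing the groups: <K> = A^18 - 2*A^14 + 3*A^10 - 4*A^6 + 4*A^2 - 4*A^-2 + 4*A^-6 - 2*A^-10 + A^-14
Normalise by the writhe: (-A^3)^(-w) = (-A^3)^(2) = A^6, so f(A) = A^6 * <K> = A^24 - 2*A^20 + 3*A^16 - 4*A^12 + 4*A^8 - 4*A^4 + 4 - 2*A^-4 + A^-8.
Substitute A = t^(-1/4), i.e. A^e → t^(-e/4): V(t) = t^2 - 2*t + 4 - 4*t^-1 + 4*t^-2 - 4*t^-3 + 3*t^-4 - 2*t^-5 + t^-6

Answer: t^2 - 2*t + 4 - 4*t^-1 + 4*t^-2 - 4*t^-3 + 3*t^-4 - 2*t^-5 + t^-6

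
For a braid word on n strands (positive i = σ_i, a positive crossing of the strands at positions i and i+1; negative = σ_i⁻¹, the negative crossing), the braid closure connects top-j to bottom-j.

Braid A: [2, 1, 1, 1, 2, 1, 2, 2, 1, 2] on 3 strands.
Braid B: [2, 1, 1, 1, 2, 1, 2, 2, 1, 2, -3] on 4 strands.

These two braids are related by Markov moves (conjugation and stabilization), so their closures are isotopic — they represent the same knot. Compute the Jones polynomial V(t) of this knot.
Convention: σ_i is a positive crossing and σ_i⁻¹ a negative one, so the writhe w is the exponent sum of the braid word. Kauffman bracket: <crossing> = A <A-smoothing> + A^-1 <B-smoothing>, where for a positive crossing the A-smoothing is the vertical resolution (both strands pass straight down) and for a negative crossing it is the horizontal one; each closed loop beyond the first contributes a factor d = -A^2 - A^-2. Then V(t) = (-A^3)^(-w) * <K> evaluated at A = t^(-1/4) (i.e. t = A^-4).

Markov-equivalent braids have isotopic closures, hence identical knot invariants. Strip the Markov moves from each word to reach a common short braid β, then compute V(t) once on β.
Braid A: s2 s1 s1 s1 s2 s1 s2 s2 s1 s2 on 3 strands has no conjugating prefix/suffix or stabilization to strip; take β = s2 s1 s1 s1 s2 s1 s2 s2 s1 s2.
Braid B: s2 s1 s1 s1 s2 s1 s2 s2 s1 s2 s3^-1 on 4 strands reduces by inverse Markov moves (closure unchanged at each step):
  Destabilize: the word has the form β·s3^-1 where s3^-1 occurs only as the final letter (β ∈ B_3); drop it and the last strand → 3 strands.
Reduced to β = s2 s1 s1 s1 s2 s1 s2 s2 s1 s2 on 3 strands, 10 crossings.
Both give the same β = s2 s1 s1 s1 s2 s1 s2 s2 s1 s2 on 3 strands, so one state sum suffices:
Braid: s2 s1 s1 s1 s2 s1 s2 s2 s1 s2 on 3 strands, 10 crossings.
Writhe w = (#positive) - (#negative) = 10 - 0 = 10.
Enumerate smoothing states for the bracket polynomial. There are 2^10 = 1024 states.
Each crossing splits two ways (0=vertical, 1=horizontal). The state's weight is A^(#A-smoothings - #B-smoothings) * d^(loops - 1).
Tabulate the states by total A-exponent and number of loops L (A-exp: L × count):
  A^10: L=3 ×1
  A^8: L=2 ×10
  A^6: L=1 ×25, L=3 ×20
  A^4: L=2 ×100, L=4 ×20
  A^2: L=1 ×36, L=3 ×164, L=5 ×10
  A^0: L=2 ×108, L=4 ×142, L=6 ×2
  A^-2: L=1 ×12, L=3 ×129, L=5 ×69
  A^-4: L=2 ×24, L=4 ×78, L=6 ×18
  A^-6: L=3 ×19, L=5 ×24, L=7 ×2
  A^-8: L=4 ×7, L=6 ×3
  A^-10: L=5 ×1
Each group contributes A^e * Σ count * d^(L-1):
Powers of d = -A^2 - A^-2: d^2 = A^4 + 2 + A^-4; d^3 = -A^6 - 3*A^2 - 3*A^-2 - A^-6; d^4 = A^8 + 4*A^4 + 6 + 4*A^-4 + A^-8; d^5 = -A^10 - 5*A^6 - 10*A^2 - 10*A^-2 - 5*A^-6 - A^-10; d^6 = A^12 + 6*A^8 + 15*A^4 + 20 + 15*A^-4 + 6*A^-8 + A^-12.
  A^10 * (d^2) = A^14 + 2*A^10 + A^6
  A^8 * (10*d) = -10*A^10 - 10*A^6
  A^6 * (25 + 20*d^2) = 20*A^10 + 65*A^6 + 20*A^2
  A^4 * (100*d + 20*d^3) = -20*A^10 - 160*A^6 - 160*A^2 - 20*A^-2
  A^2 * (36 + 164*d^2 + 10*d^4) = 10*A^10 + 204*A^6 + 424*A^2 + 204*A^-2 + 10*A^-6
  A^0 * (108*d + 142*d^3 + 2*d^5) = -2*A^10 - 152*A^6 - 554*A^2 - 554*A^-2 - 152*A^-6 - 2*A^-10
  A^-2 * (12 + 129*d^2 + 69*d^4) = 69*A^6 + 405*A^2 + 684*A^-2 + 405*A^-6 + 69*A^-10
  A^-4 * (24*d + 78*d^3 + 18*d^5) = -18*A^6 - 168*A^2 - 438*A^-2 - 438*A^-6 - 168*A^-10 - 18*A^-14
  A^-6 * (19*d^2 + 24*d^4 + 2*d^6) = 2*A^6 + 36*A^2 + 145*A^-2 + 222*A^-6 + 145*A^-10 + 36*A^-14 + 2*A^-18
  A^-8 * (7*d^3 + 3*d^5) = -3*A^2 - 22*A^-2 - 51*A^-6 - 51*A^-10 - 22*A^-14 - 3*A^-18
  A^-10 * (d^4) = A^-2 + 4*A^-6 + 6*A^-10 + 4*A^-14 + A^-18
Summing the groups: <K> = A^14 + A^6 - A^-10
Normalise by the writhe: (-A^3)^(-w) = (-A^3)^(-10) = A^-30, so f(A) = A^-30 * <K> = A^-16 + A^-24 - A^-40.
Substitute A = t^(-1/4), i.e. A^e → t^(-e/4): V(t) = -t^10 + t^6 + t^4

Answer: -t^10 + t^6 + t^4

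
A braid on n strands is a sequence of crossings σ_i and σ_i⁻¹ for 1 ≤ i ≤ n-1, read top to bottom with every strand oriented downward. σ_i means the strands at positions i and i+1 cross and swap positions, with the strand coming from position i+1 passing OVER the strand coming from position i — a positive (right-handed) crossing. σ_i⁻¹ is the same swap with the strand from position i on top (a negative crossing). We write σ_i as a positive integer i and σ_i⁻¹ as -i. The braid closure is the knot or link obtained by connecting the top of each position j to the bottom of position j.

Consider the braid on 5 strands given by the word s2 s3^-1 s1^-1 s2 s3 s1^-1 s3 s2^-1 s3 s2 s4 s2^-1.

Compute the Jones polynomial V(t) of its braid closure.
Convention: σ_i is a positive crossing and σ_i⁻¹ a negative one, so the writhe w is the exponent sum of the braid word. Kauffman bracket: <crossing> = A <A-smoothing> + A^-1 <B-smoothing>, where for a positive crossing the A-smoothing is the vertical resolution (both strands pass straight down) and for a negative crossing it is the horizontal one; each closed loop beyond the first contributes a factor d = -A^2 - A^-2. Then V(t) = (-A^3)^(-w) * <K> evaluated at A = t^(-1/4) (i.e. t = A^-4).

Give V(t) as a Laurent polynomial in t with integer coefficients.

-t^5 + 2*t^4 - 2*t^3 + 3*t^2 - 3*t + 3 - 2*t^-1 + t^-2

Derivation:
The presented braid s2 s3^-1 s1^-1 s2 s3 s1^-1 s3 s2^-1 s3 s2 s4 s2^-1 on 5 strands reduces by inverse Markov moves (closure unchanged at each step):
  Deconjugate: the word is γ·β·γ⁻¹ with γ = s2 (prefix) and γ⁻¹ = s2^-1 (suffix); strip both.
  Destabilize: the word has the form β·s4 where s4 occurs only as the final letter (β ∈ B_4); drop it and the last strand → 4 strands.
Reduced to β = s3^-1 s1^-1 s2 s3 s1^-1 s3 s2^-1 s3 s2 on 4 strands, 9 crossings.
Compute on β:
Braid: s3^-1 s1^-1 s2 s3 s1^-1 s3 s2^-1 s3 s2 on 4 strands, 9 crossings.
Writhe w = (#positive) - (#negative) = 5 - 4 = 1.
Enumerate smoothing states for the bracket polynomial. There are 2^9 = 512 states.
For each crossing: s=0 is the vertical smoothing, s=1 horizontal. Crossing k contributes A^(sign_k * (1 - 2*s_k)); loop factor d = -A^2 - A^-2.
Tabulate the states by total A-exponent and number of loops L (A-exp: L × count):
  A^9: L=2 ×1
  A^7: L=1 ×3, L=3 ×6
  A^5: L=2 ×26, L=4 ×10
  A^3: L=1 ×21, L=3 ×58, L=5 ×5
  A^1: L=2 ×86, L=4 ×39, L=6 ×1
  A^-1: L=1 ×35, L=3 ×80, L=5 ×11
  A^-3: L=2 ×53, L=4 ×30, L=6 ×1
  A^-5: L=3 ×32, L=5 ×4
  A^-7: L=4 ×9
  A^-9: L=5 ×1
Each group contributes A^e * Σ count * d^(L-1):
Powers of d = -A^2 - A^-2: d^2 = A^4 + 2 + A^-4; d^3 = -A^6 - 3*A^2 - 3*A^-2 - A^-6; d^4 = A^8 + 4*A^4 + 6 + 4*A^-4 + A^-8; d^5 = -A^10 - 5*A^6 - 10*A^2 - 10*A^-2 - 5*A^-6 - A^-10.
  A^9 * (d) = -A^11 - A^7
  A^7 * (3 + 6*d^2) = 6*A^11 + 15*A^7 + 6*A^3
  A^5 * (26*d + 10*d^3) = -10*A^11 - 56*A^7 - 56*A^3 - 10*A^-1
  A^3 * (21 + 58*d^2 + 5*d^4) = 5*A^11 + 78*A^7 + 167*A^3 + 78*A^-1 + 5*A^-5
  A^1 * (86*d + 39*d^3 + d^5) = -A^11 - 44*A^7 - 213*A^3 - 213*A^-1 - 44*A^-5 - A^-9
  A^-1 * (35 + 80*d^2 + 11*d^4) = 11*A^7 + 124*A^3 + 261*A^-1 + 124*A^-5 + 11*A^-9
  A^-3 * (53*d + 30*d^3 + d^5) = -A^7 - 35*A^3 - 153*A^-1 - 153*A^-5 - 35*A^-9 - A^-13
  A^-5 * (32*d^2 + 4*d^4) = 4*A^3 + 48*A^-1 + 88*A^-5 + 48*A^-9 + 4*A^-13
  A^-7 * (9*d^3) = -9*A^-1 - 27*A^-5 - 27*A^-9 - 9*A^-13
  A^-9 * (d^4) = A^-1 + 4*A^-5 + 6*A^-9 + 4*A^-13 + A^-17
Summing the groups: <K> = -A^11 + 2*A^7 - 3*A^3 + 3*A^-1 - 3*A^-5 + 2*A^-9 - 2*A^-13 + A^-17
Normalise by the writhe: (-A^3)^(-w) = (-A^3)^(-1) = -A^-3, so f(A) = -A^-3 * <K> = A^8 - 2*A^4 + 3 - 3*A^-4 + 3*A^-8 - 2*A^-12 + 2*A^-16 - A^-20.
Substitute A = t^(-1/4), i.e. A^e → t^(-e/4): V(t) = -t^5 + 2*t^4 - 2*t^3 + 3*t^2 - 3*t + 3 - 2*t^-1 + t^-2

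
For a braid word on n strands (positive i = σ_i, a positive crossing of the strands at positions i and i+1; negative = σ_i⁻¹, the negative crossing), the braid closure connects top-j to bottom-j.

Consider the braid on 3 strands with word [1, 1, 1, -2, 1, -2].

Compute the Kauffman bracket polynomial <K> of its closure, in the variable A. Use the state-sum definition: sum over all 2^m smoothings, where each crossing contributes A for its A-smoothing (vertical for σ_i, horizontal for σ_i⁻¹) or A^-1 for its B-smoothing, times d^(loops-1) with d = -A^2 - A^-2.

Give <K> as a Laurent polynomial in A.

Braid: s1 s1 s1 s2^-1 s1 s2^-1 on 3 strands, 6 crossings.
Writhe w = (#positive) - (#negative) = 4 - 2 = 2.
Computing the Kauffman bracket via state sum. There are 2^6 = 64 states.
Each crossing splits two ways (0=vertical, 1=horizontal). The state's weight is A^(#A-smoothings - #B-smoothings) * d^(loops - 1).
Tabulate the states by total A-exponent and number of loops L (A-exp: L × count):
  A^6: L=3 ×1
  A^4: L=2 ×6
  A^2: L=1 ×11, L=3 ×4
  A^0: L=2 ×19, L=4 ×1
  A^-2: L=3 ×15
  A^-4: L=4 ×6
  A^-6: L=5 ×1
Each group contributes A^e * Σ count * d^(L-1):
Powers of d = -A^2 - A^-2: d^2 = A^4 + 2 + A^-4; d^3 = -A^6 - 3*A^2 - 3*A^-2 - A^-6; d^4 = A^8 + 4*A^4 + 6 + 4*A^-4 + A^-8.
  A^6 * (d^2) = A^10 + 2*A^6 + A^2
  A^4 * (6*d) = -6*A^6 - 6*A^2
  A^2 * (11 + 4*d^2) = 4*A^6 + 19*A^2 + 4*A^-2
  A^0 * (19*d + d^3) = -A^6 - 22*A^2 - 22*A^-2 - A^-6
  A^-2 * (15*d^2) = 15*A^2 + 30*A^-2 + 15*A^-6
  A^-4 * (6*d^3) = -6*A^2 - 18*A^-2 - 18*A^-6 - 6*A^-10
  A^-6 * (d^4) = A^2 + 4*A^-2 + 6*A^-6 + 4*A^-10 + A^-14
Summing the groups: <K> = A^10 - A^6 + 2*A^2 - 2*A^-2 + 2*A^-6 - 2*A^-10 + A^-14

Answer: A^10 - A^6 + 2*A^2 - 2*A^-2 + 2*A^-6 - 2*A^-10 + A^-14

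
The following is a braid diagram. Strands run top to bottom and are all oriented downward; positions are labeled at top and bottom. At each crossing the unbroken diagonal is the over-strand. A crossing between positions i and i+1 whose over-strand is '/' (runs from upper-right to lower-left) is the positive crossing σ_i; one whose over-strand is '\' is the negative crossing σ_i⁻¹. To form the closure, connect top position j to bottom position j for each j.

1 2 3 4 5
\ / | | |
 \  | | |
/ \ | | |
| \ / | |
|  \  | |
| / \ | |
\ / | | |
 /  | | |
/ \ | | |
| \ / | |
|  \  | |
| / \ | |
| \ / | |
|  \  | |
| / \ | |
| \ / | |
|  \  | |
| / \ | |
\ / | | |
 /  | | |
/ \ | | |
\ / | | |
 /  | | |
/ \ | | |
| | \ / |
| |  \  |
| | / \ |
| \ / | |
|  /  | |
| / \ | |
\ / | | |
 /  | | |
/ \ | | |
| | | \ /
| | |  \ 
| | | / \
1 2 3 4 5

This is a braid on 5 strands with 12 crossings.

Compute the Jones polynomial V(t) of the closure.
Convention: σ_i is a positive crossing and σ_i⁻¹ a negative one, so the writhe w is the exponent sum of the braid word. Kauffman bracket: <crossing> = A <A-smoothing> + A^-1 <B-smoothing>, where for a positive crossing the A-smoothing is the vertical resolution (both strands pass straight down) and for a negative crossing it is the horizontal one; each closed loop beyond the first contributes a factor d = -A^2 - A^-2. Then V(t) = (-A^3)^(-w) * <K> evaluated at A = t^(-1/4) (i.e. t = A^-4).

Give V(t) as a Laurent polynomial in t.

Reading the diagram top to bottom ('/'-over between positions i,i+1 = s_i, '\'-over = s_i^-1): braid word = s1^-1 s2^-1 s1 s2^-1 s2^-1 s2^-1 s1 s1 s3^-1 s2 s1 s4^-1.
The presented braid s1^-1 s2^-1 s1 s2^-1 s2^-1 s2^-1 s1 s1 s3^-1 s2 s1 s4^-1 on 5 strands reduces by inverse Markov moves (closure unchanged at each step):
  Destabilize: the word has the form β·s4^-1 where s4^-1 occurs only as the final letter (β ∈ B_4); drop it and the last strand → 4 strands.
  Deconjugate: the word is γ·β·γ⁻¹ with γ = s1^-1 s2^-1 (prefix) and γ⁻¹ = s2 s1 (suffix); strip both.
  Destabilize: the word has the form β·s3^-1 where s3^-1 occurs only as the final letter (β ∈ B_3); drop it and the last strand → 3 strands.
Reduced to β = s1 s2^-1 s2^-1 s2^-1 s1 s1 on 3 strands, 6 crossings.
Compute on β:
Braid: s1 s2^-1 s2^-1 s2^-1 s1 s1 on 3 strands, 6 crossings.
Writhe w = (#positive) - (#negative) = 3 - 3 = 0.
Computing the Kauffman bracket via state sum. There are 2^6 = 64 states.
For each crossing: s=0 is the vertical smoothing, s=1 horizontal. Crossing k contributes A^(sign_k * (1 - 2*s_k)); loop factor d = -A^2 - A^-2.
Tabulate the states by total A-exponent and number of loops L (A-exp: L × count):
  A^6: L=4 ×1
  A^4: L=3 ×6
  A^2: L=2 ×12, L=4 ×3
  A^0: L=1 ×9, L=3 ×10, L=5 ×1
  A^-2: L=2 ×12, L=4 ×3
  A^-4: L=3 ×6
  A^-6: L=4 ×1
Each group contributes A^e * Σ count * d^(L-1):
Powers of d = -A^2 - A^-2: d^2 = A^4 + 2 + A^-4; d^3 = -A^6 - 3*A^2 - 3*A^-2 - A^-6; d^4 = A^8 + 4*A^4 + 6 + 4*A^-4 + A^-8.
  A^6 * (d^3) = -A^12 - 3*A^8 - 3*A^4 - 1
  A^4 * (6*d^2) = 6*A^8 + 12*A^4 + 6
  A^2 * (12*d + 3*d^3) = -3*A^8 - 21*A^4 - 21 - 3*A^-4
  A^0 * (9 + 10*d^2 + d^4) = A^8 + 14*A^4 + 35 + 14*A^-4 + A^-8
  A^-2 * (12*d + 3*d^3) = -3*A^4 - 21 - 21*A^-4 - 3*A^-8
  A^-4 * (6*d^2) = 6 + 12*A^-4 + 6*A^-8
  A^-6 * (d^3) = -1 - 3*A^-4 - 3*A^-8 - A^-12
Summing the groups: <K> = -A^12 + A^8 - A^4 + 3 - A^-4 + A^-8 - A^-12
Normalise by the writhe: (-A^3)^(-w) = (-A^3)^(0) = 1, so f(A) = 1 * <K> = -A^12 + A^8 - A^4 + 3 - A^-4 + A^-8 - A^-12.
Substitute A = t^(-1/4), i.e. A^e → t^(-e/4): V(t) = -t^3 + t^2 - t + 3 - t^-1 + t^-2 - t^-3

Answer: -t^3 + t^2 - t + 3 - t^-1 + t^-2 - t^-3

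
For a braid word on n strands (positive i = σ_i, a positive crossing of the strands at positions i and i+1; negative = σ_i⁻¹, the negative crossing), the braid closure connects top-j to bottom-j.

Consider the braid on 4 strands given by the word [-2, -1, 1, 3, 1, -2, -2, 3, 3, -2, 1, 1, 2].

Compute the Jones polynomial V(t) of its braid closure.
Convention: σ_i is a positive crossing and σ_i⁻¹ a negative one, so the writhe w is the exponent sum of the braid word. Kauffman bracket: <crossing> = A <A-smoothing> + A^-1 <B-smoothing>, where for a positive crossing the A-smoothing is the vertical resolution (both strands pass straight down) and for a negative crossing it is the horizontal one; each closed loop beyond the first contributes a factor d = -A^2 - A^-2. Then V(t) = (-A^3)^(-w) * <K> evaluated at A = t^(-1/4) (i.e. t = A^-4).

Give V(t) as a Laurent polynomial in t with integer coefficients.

The presented braid s2^-1 s1^-1 s1 s3 s1 s2^-1 s2^-1 s3 s3 s2^-1 s1 s1 s2 on 4 strands reduces by inverse Markov moves (closure unchanged at each step):
  Deconjugate: the word is γ·β·γ⁻¹ with γ = s2^-1 s1^-1 (prefix) and γ⁻¹ = s1 s2 (suffix); strip both.
Reduced to β = s1 s3 s1 s2^-1 s2^-1 s3 s3 s2^-1 s1 on 4 strands, 9 crossings.
Compute on β:
Braid: s1 s3 s1 s2^-1 s2^-1 s3 s3 s2^-1 s1 on 4 strands, 9 crossings.
Writhe w = (#positive) - (#negative) = 6 - 3 = 3.
Computing the Kauffman bracket via state sum. There are 2^9 = 512 states.
For each crossing: s=0 is the vertical smoothing, s=1 horizontal. Crossing k contributes A^(sign_k * (1 - 2*s_k)); loop factor d = -A^2 - A^-2.
Tabulate the states by total A-exponent and number of loops L (A-exp: L × count):
  A^9: L=5 ×1
  A^7: L=4 ×9
  A^5: L=3 ×32, L=5 ×4
  A^3: L=2 ×55, L=4 ×28, L=6 ×1
  A^1: L=1 ×39, L=3 ×77, L=5 ×10
  A^-1: L=2 ×81, L=4 ×44, L=6 ×1
  A^-3: L=3 ×73, L=5 ×11
  A^-5: L=4 ×35, L=6 ×1
  A^-7: L=5 ×9
  A^-9: L=6 ×1
Each group contributes A^e * Σ count * d^(L-1):
Powers of d = -A^2 - A^-2: d^2 = A^4 + 2 + A^-4; d^3 = -A^6 - 3*A^2 - 3*A^-2 - A^-6; d^4 = A^8 + 4*A^4 + 6 + 4*A^-4 + A^-8; d^5 = -A^10 - 5*A^6 - 10*A^2 - 10*A^-2 - 5*A^-6 - A^-10.
  A^9 * (d^4) = A^17 + 4*A^13 + 6*A^9 + 4*A^5 + A
  A^7 * (9*d^3) = -9*A^13 - 27*A^9 - 27*A^5 - 9*A
  A^5 * (32*d^2 + 4*d^4) = 4*A^13 + 48*A^9 + 88*A^5 + 48*A + 4*A^-3
  A^3 * (55*d + 28*d^3 + d^5) = -A^13 - 33*A^9 - 149*A^5 - 149*A - 33*A^-3 - A^-7
  A^1 * (39 + 77*d^2 + 10*d^4) = 10*A^9 + 117*A^5 + 253*A + 117*A^-3 + 10*A^-7
  A^-1 * (81*d + 44*d^3 + d^5) = -A^9 - 49*A^5 - 223*A - 223*A^-3 - 49*A^-7 - A^-11
  A^-3 * (73*d^2 + 11*d^4) = 11*A^5 + 117*A + 212*A^-3 + 117*A^-7 + 11*A^-11
  A^-5 * (35*d^3 + d^5) = -A^5 - 40*A - 115*A^-3 - 115*A^-7 - 40*A^-11 - A^-15
  A^-7 * (9*d^4) = 9*A + 36*A^-3 + 54*A^-7 + 36*A^-11 + 9*A^-15
  A^-9 * (d^5) = -A - 5*A^-3 - 10*A^-7 - 10*A^-11 - 5*A^-15 - A^-19
Summing the groups: <K> = A^17 - 2*A^13 + 3*A^9 - 6*A^5 + 6*A - 7*A^-3 + 6*A^-7 - 4*A^-11 + 3*A^-15 - A^-19
Normalise by the writhe: (-A^3)^(-w) = (-A^3)^(-3) = -A^-9, so f(A) = -A^-9 * <K> = -A^8 + 2*A^4 - 3 + 6*A^-4 - 6*A^-8 + 7*A^-12 - 6*A^-16 + 4*A^-20 - 3*A^-24 + A^-28.
Substitute A = t^(-1/4), i.e. A^e → t^(-e/4): V(t) = t^7 - 3*t^6 + 4*t^5 - 6*t^4 + 7*t^3 - 6*t^2 + 6*t - 3 + 2*t^-1 - t^-2

Answer: t^7 - 3*t^6 + 4*t^5 - 6*t^4 + 7*t^3 - 6*t^2 + 6*t - 3 + 2*t^-1 - t^-2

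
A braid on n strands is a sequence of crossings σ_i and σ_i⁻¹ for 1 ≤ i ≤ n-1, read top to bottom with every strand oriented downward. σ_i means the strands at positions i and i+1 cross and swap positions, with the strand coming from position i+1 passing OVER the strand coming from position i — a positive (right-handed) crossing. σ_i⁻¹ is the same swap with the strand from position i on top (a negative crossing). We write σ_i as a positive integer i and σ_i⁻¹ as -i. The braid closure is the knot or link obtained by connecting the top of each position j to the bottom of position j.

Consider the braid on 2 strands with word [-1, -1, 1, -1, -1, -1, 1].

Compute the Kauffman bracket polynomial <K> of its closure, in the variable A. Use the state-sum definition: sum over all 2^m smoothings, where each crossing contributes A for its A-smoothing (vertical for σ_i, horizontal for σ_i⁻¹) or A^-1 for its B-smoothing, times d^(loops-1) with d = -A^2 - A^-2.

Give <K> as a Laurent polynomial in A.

First cancel adjacent σ_i σ_i⁻¹ pairs (Reidemeister II — same braid, same closure): s1^-1 s1^-1 s1 s1^-1 s1^-1 s1^-1 s1 → s1^-1 s1^-1 s1^-1.
Braid: s1^-1 s1^-1 s1^-1 on 2 strands, 3 crossings.
Writhe w = (#positive) - (#negative) = 0 - 3 = -3.
State-sum expansion of <K>. There are 2^3 = 8 states.
Each crossing splits two ways (0=vertical, 1=horizontal). The state's weight is A^(#A-smoothings - #B-smoothings) * d^(loops - 1).
  state 000: A-exp=-3, loops=2, term = A^-3 * d^1
  state 001: A-exp=-1, loops=1, term = A^-1 * d^0
  state 010: A-exp=-1, loops=1, term = A^-1 * d^0
  state 011: A-exp=+1, loops=2, term = A^1 * d^1
  state 100: A-exp=-1, loops=1, term = A^-1 * d^0
  state 101: A-exp=+1, loops=2, term = A^1 * d^1
  state 110: A-exp=+1, loops=2, term = A^1 * d^1
  state 111: A-exp=+3, loops=3, term = A^3 * d^2
Collect the terms by A-exponent (count of states per loop number):
Powers of d = -A^2 - A^-2: d^2 = A^4 + 2 + A^-4.
  A^3 * (d^2) = A^7 + 2*A^3 + A^-1
  A^1 * (3*d) = -3*A^3 - 3*A^-1
  A^-1 * (3) = 3*A^-1
  A^-3 * (d) = -A^-1 - A^-5
Summing the groups: <K> = A^7 - A^3 - A^-5

Answer: A^7 - A^3 - A^-5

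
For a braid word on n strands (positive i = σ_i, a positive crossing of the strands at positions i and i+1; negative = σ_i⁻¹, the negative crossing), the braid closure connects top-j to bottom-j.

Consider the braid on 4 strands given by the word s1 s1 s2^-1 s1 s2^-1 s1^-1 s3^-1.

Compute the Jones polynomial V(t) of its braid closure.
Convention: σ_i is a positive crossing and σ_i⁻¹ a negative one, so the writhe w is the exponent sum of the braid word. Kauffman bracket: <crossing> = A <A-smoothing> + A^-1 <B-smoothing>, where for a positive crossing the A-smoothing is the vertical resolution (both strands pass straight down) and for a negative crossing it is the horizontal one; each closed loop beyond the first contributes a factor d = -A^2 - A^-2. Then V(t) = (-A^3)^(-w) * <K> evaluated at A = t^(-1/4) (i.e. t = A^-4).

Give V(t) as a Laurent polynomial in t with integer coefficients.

The presented braid s1 s1 s2^-1 s1 s2^-1 s1^-1 s3^-1 on 4 strands reduces by inverse Markov moves (closure unchanged at each step):
  Destabilize: the word has the form β·s3^-1 where s3^-1 occurs only as the final letter (β ∈ B_3); drop it and the last strand → 3 strands.
  Deconjugate: the word is γ·β·γ⁻¹ with γ = s1 (prefix) and γ⁻¹ = s1^-1 (suffix); strip both.
Reduced to β = s1 s2^-1 s1 s2^-1 on 3 strands, 4 crossings.
Compute on β:
Braid: s1 s2^-1 s1 s2^-1 on 3 strands, 4 crossings.
Writhe w = (#positive) - (#negative) = 2 - 2 = 0.
Enumerate smoothing states for the bracket polynomial. There are 2^4 = 16 states.
For each crossing: s=0 is the vertical smoothing, s=1 horizontal. Crossing k contributes A^(sign_k * (1 - 2*s_k)); loop factor d = -A^2 - A^-2.
  state 0000: A-exp=+0, loops=3, term = A^0 * d^2
  state 0001: A-exp=+2, loops=2, term = A^2 * d^1
  state 0010: A-exp=-2, loops=2, term = A^-2 * d^1
  state 0011: A-exp=+0, loops=1, term = A^0 * d^0
  state 0100: A-exp=+2, loops=2, term = A^2 * d^1
  state 0101: A-exp=+4, loops=3, term = A^4 * d^2
  state 0110: A-exp=+0, loops=1, term = A^0 * d^0
  state 0111: A-exp=+2, loops=2, term = A^2 * d^1
  state 1000: A-exp=-2, loops=2, term = A^-2 * d^1
  state 1001: A-exp=+0, loops=1, term = A^0 * d^0
  state 1010: A-exp=-4, loops=3, term = A^-4 * d^2
  state 1011: A-exp=-2, loops=2, term = A^-2 * d^1
  state 1100: A-exp=+0, loops=1, term = A^0 * d^0
  state 1101: A-exp=+2, loops=2, term = A^2 * d^1
  state 1110: A-exp=-2, loops=2, term = A^-2 * d^1
  state 1111: A-exp=+0, loops=1, term = A^0 * d^0
Collect the terms by A-exponent (count of states per loop number):
Powers of d = -A^2 - A^-2: d^2 = A^4 + 2 + A^-4.
  A^4 * (d^2) = A^8 + 2*A^4 + 1
  A^2 * (4*d) = -4*A^4 - 4
  A^0 * (5 + d^2) = A^4 + 7 + A^-4
  A^-2 * (4*d) = -4 - 4*A^-4
  A^-4 * (d^2) = 1 + 2*A^-4 + A^-8
Summing the groups: <K> = A^8 - A^4 + 1 - A^-4 + A^-8
Normalise by the writhe: (-A^3)^(-w) = (-A^3)^(0) = 1, so f(A) = 1 * <K> = A^8 - A^4 + 1 - A^-4 + A^-8.
Substitute A = t^(-1/4), i.e. A^e → t^(-e/4): V(t) = t^2 - t + 1 - t^-1 + t^-2

Answer: t^2 - t + 1 - t^-1 + t^-2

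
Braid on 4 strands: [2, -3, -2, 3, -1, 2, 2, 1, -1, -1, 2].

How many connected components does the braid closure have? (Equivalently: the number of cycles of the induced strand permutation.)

3

Derivation:
Track the strand permutation on 4 strands, starting from identity.
  step 1: s2 swaps positions 2,3 -> [1 3 2 4]
  step 2: s3^-1 swaps positions 3,4 -> [1 3 4 2]
  step 3: s2^-1 swaps positions 2,3 -> [1 4 3 2]
  step 4: s3 swaps positions 3,4 -> [1 4 2 3]
  step 5: s1^-1 swaps positions 1,2 -> [4 1 2 3]
  step 6: s2 swaps positions 2,3 -> [4 2 1 3]
  step 7: s2 swaps positions 2,3 -> [4 1 2 3]
  step 8: s1 swaps positions 1,2 -> [1 4 2 3]
  step 9: s1^-1 swaps positions 1,2 -> [4 1 2 3]
  step 10: s1^-1 swaps positions 1,2 -> [1 4 2 3]
  step 11: s2 swaps positions 2,3 -> [1 2 4 3]
Final permutation (position -> original strand): [1 2 4 3]
Closure components = cycle count of this permutation = 3.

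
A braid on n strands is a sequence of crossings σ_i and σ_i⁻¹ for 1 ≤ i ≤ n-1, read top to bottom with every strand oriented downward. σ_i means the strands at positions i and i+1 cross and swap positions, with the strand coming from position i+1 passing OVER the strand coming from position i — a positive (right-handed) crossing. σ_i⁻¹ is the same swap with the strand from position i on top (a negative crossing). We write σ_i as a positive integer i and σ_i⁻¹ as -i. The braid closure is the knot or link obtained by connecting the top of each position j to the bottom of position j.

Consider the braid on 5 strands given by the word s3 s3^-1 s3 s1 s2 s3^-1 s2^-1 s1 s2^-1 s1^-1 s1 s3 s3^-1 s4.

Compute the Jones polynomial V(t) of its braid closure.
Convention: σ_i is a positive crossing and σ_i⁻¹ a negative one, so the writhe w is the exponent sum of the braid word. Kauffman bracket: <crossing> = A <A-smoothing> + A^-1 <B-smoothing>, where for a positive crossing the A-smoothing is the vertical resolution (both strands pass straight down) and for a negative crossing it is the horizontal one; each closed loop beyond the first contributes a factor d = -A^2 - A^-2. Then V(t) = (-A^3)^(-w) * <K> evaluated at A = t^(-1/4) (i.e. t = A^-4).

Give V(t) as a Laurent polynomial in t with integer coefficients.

t^2 - t + 1 - t^-1 + t^-2

Derivation:
The presented braid s3 s3^-1 s3 s1 s2 s3^-1 s2^-1 s1 s2^-1 s1^-1 s1 s3 s3^-1 s4 on 5 strands reduces by inverse Markov moves (closure unchanged at each step):
  Destabilize: the word has the form β·s4 where s4 occurs only as the final letter (β ∈ B_4); drop it and the last strand → 4 strands.
  Deconjugate: the word is γ·β·γ⁻¹ with γ = s3 s3^-1 (prefix) and γ⁻¹ = s3 s3^-1 (suffix); strip both.
Reduced to β = s3 s1 s2 s3^-1 s2^-1 s1 s2^-1 s1^-1 s1 on 4 strands, 9 crossings.
Compute on β:
First cancel adjacent σ_i σ_i⁻¹ pairs (Reidemeister II — same braid, same closure): s3 s1 s2 s3^-1 s2^-1 s1 s2^-1 s1^-1 s1 → s3 s1 s2 s3^-1 s2^-1 s1 s2^-1.
Braid: s3 s1 s2 s3^-1 s2^-1 s1 s2^-1 on 4 strands, 7 crossings.
Writhe w = (#positive) - (#negative) = 4 - 3 = 1.
Computing the Kauffman bracket via state sum. There are 2^7 = 128 states.
Each crossing splits two ways (0=vertical, 1=horizontal). The state's weight is A^(#A-smoothings - #B-smoothings) * d^(loops - 1).
Tabulate the states by total A-exponent and number of loops L (A-exp: L × count):
  A^7: L=3 ×1
  A^5: L=2 ×4, L=4 ×3
  A^3: L=1 ×5, L=3 ×15, L=5 ×1
  A^1: L=2 ×28, L=4 ×7
  A^-1: L=1 ×13, L=3 ×22
  A^-3: L=2 ×18, L=4 ×3
  A^-5: L=1 ×3, L=3 ×4
  A^-7: L=2 ×1
Each group contributes A^e * Σ count * d^(L-1):
Powers of d = -A^2 - A^-2: d^2 = A^4 + 2 + A^-4; d^3 = -A^6 - 3*A^2 - 3*A^-2 - A^-6; d^4 = A^8 + 4*A^4 + 6 + 4*A^-4 + A^-8.
  A^7 * (d^2) = A^11 + 2*A^7 + A^3
  A^5 * (4*d + 3*d^3) = -3*A^11 - 13*A^7 - 13*A^3 - 3*A^-1
  A^3 * (5 + 15*d^2 + d^4) = A^11 + 19*A^7 + 41*A^3 + 19*A^-1 + A^-5
  A^1 * (28*d + 7*d^3) = -7*A^7 - 49*A^3 - 49*A^-1 - 7*A^-5
  A^-1 * (13 + 22*d^2) = 22*A^3 + 57*A^-1 + 22*A^-5
  A^-3 * (18*d + 3*d^3) = -3*A^3 - 27*A^-1 - 27*A^-5 - 3*A^-9
  A^-5 * (3 + 4*d^2) = 4*A^-1 + 11*A^-5 + 4*A^-9
  A^-7 * (d) = -A^-5 - A^-9
Summing the groups: <K> = -A^11 + A^7 - A^3 + A^-1 - A^-5
Normalise by the writhe: (-A^3)^(-w) = (-A^3)^(-1) = -A^-3, so f(A) = -A^-3 * <K> = A^8 - A^4 + 1 - A^-4 + A^-8.
Substitute A = t^(-1/4), i.e. A^e → t^(-e/4): V(t) = t^2 - t + 1 - t^-1 + t^-2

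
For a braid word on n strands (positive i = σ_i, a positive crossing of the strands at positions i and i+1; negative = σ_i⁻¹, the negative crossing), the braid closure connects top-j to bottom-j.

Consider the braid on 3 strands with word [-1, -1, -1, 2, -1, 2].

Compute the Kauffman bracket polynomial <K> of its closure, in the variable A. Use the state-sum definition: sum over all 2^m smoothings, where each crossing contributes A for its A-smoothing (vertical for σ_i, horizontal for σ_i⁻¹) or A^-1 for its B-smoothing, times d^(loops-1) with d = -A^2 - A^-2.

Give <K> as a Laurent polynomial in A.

Braid: s1^-1 s1^-1 s1^-1 s2 s1^-1 s2 on 3 strands, 6 crossings.
Writhe w = (#positive) - (#negative) = 2 - 4 = -2.
Enumerate smoothing states for the bracket polynomial. There are 2^6 = 64 states.
For each crossing: s=0 is the vertical smoothing, s=1 horizontal. Crossing k contributes A^(sign_k * (1 - 2*s_k)); loop factor d = -A^2 - A^-2.
Tabulate the states by total A-exponent and number of loops L (A-exp: L × count):
  A^6: L=5 ×1
  A^4: L=4 ×6
  A^2: L=3 ×15
  A^0: L=2 ×19, L=4 ×1
  A^-2: L=1 ×11, L=3 ×4
  A^-4: L=2 ×6
  A^-6: L=3 ×1
Each group contributes A^e * Σ count * d^(L-1):
Powers of d = -A^2 - A^-2: d^2 = A^4 + 2 + A^-4; d^3 = -A^6 - 3*A^2 - 3*A^-2 - A^-6; d^4 = A^8 + 4*A^4 + 6 + 4*A^-4 + A^-8.
  A^6 * (d^4) = A^14 + 4*A^10 + 6*A^6 + 4*A^2 + A^-2
  A^4 * (6*d^3) = -6*A^10 - 18*A^6 - 18*A^2 - 6*A^-2
  A^2 * (15*d^2) = 15*A^6 + 30*A^2 + 15*A^-2
  A^0 * (19*d + d^3) = -A^6 - 22*A^2 - 22*A^-2 - A^-6
  A^-2 * (11 + 4*d^2) = 4*A^2 + 19*A^-2 + 4*A^-6
  A^-4 * (6*d) = -6*A^-2 - 6*A^-6
  A^-6 * (d^2) = A^-2 + 2*A^-6 + A^-10
Summing the groups: <K> = A^14 - 2*A^10 + 2*A^6 - 2*A^2 + 2*A^-2 - A^-6 + A^-10

Answer: A^14 - 2*A^10 + 2*A^6 - 2*A^2 + 2*A^-2 - A^-6 + A^-10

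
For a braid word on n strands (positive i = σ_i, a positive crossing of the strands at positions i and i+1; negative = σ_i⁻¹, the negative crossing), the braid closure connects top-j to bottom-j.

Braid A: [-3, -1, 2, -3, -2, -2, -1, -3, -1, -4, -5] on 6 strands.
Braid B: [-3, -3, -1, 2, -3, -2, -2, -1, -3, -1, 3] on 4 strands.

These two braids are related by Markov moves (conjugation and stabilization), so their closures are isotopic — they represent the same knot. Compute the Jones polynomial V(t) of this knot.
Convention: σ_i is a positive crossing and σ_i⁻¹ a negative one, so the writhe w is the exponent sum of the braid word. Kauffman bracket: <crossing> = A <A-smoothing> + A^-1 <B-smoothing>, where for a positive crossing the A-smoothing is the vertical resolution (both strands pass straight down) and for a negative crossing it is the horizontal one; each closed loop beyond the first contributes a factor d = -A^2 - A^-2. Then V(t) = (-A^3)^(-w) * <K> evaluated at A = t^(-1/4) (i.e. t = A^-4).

t^-2 - t^-3 + 3*t^-4 - 3*t^-5 + 4*t^-6 - 4*t^-7 + 2*t^-8 - 2*t^-9 + t^-10

Derivation:
Markov-equivalent braids have isotopic closures, hence identical knot invariants. Strip the Markov moves from each word to reach a common short braid β, then compute V(t) once on β.
Braid A: s3^-1 s1^-1 s2 s3^-1 s2^-1 s2^-1 s1^-1 s3^-1 s1^-1 s4^-1 s5^-1 on 6 strands reduces by inverse Markov moves (closure unchanged at each step):
  Destabilize: the word has the form β·s5^-1 where s5^-1 occurs only as the final letter (β ∈ B_5); drop it and the last strand → 5 strands.
  Destabilize: the word has the form β·s4^-1 where s4^-1 occurs only as the final letter (β ∈ B_4); drop it and the last strand → 4 strands.
Reduced to β = s3^-1 s1^-1 s2 s3^-1 s2^-1 s2^-1 s1^-1 s3^-1 s1^-1 on 4 strands, 9 crossings.
Braid B: s3^-1 s3^-1 s1^-1 s2 s3^-1 s2^-1 s2^-1 s1^-1 s3^-1 s1^-1 s3 on 4 strands reduces by inverse Markov moves (closure unchanged at each step):
  Deconjugate: the word is γ·β·γ⁻¹ with γ = s3^-1 (prefix) and γ⁻¹ = s3 (suffix); strip both.
Reduced to β = s3^-1 s1^-1 s2 s3^-1 s2^-1 s2^-1 s1^-1 s3^-1 s1^-1 on 4 strands, 9 crossings.
Both give the same β = s3^-1 s1^-1 s2 s3^-1 s2^-1 s2^-1 s1^-1 s3^-1 s1^-1 on 4 strands, so one state sum suffices:
Braid: s3^-1 s1^-1 s2 s3^-1 s2^-1 s2^-1 s1^-1 s3^-1 s1^-1 on 4 strands, 9 crossings.
Writhe w = (#positive) - (#negative) = 1 - 8 = -7.
Enumerate smoothing states for the bracket polynomial. There are 2^9 = 512 states.
Smooth each crossing (0=||, 1=⌣⌢); contribution A^(Σ sign_k(1-2s_k)) * d^(L-1).
Tabulate the states by total A-exponent and number of loops L (A-exp: L × count):
  A^9: L=6 ×1
  A^7: L=5 ×9
  A^5: L=4 ×34, L=6 ×2
  A^3: L=3 ×67, L=5 ×17
  A^1: L=2 ×69, L=4 ×56, L=6 ×1
  A^-1: L=1 ×30, L=3 ×88, L=5 ×8
  A^-3: L=2 ×61, L=4 ×23
  A^-5: L=1 ×9, L=3 ×26, L=5 ×1
  A^-7: L=2 ×6, L=4 ×3
  A^-9: L=3 ×1
Each group contributes A^e * Σ count * d^(L-1):
Powers of d = -A^2 - A^-2: d^2 = A^4 + 2 + A^-4; d^3 = -A^6 - 3*A^2 - 3*A^-2 - A^-6; d^4 = A^8 + 4*A^4 + 6 + 4*A^-4 + A^-8; d^5 = -A^10 - 5*A^6 - 10*A^2 - 10*A^-2 - 5*A^-6 - A^-10.
  A^9 * (d^5) = -A^19 - 5*A^15 - 10*A^11 - 10*A^7 - 5*A^3 - A^-1
  A^7 * (9*d^4) = 9*A^15 + 36*A^11 + 54*A^7 + 36*A^3 + 9*A^-1
  A^5 * (34*d^3 + 2*d^5) = -2*A^15 - 44*A^11 - 122*A^7 - 122*A^3 - 44*A^-1 - 2*A^-5
  A^3 * (67*d^2 + 17*d^4) = 17*A^11 + 135*A^7 + 236*A^3 + 135*A^-1 + 17*A^-5
  A^1 * (69*d + 56*d^3 + d^5) = -A^11 - 61*A^7 - 247*A^3 - 247*A^-1 - 61*A^-5 - A^-9
  A^-1 * (30 + 88*d^2 + 8*d^4) = 8*A^7 + 120*A^3 + 254*A^-1 + 120*A^-5 + 8*A^-9
  A^-3 * (61*d + 23*d^3) = -23*A^3 - 130*A^-1 - 130*A^-5 - 23*A^-9
  A^-5 * (9 + 26*d^2 + d^4) = A^3 + 30*A^-1 + 67*A^-5 + 30*A^-9 + A^-13
  A^-7 * (6*d + 3*d^3) = -3*A^-1 - 15*A^-5 - 15*A^-9 - 3*A^-13
  A^-9 * (d^2) = A^-5 + 2*A^-9 + A^-13
Summing the groups: <K> = -A^19 + 2*A^15 - 2*A^11 + 4*A^7 - 4*A^3 + 3*A^-1 - 3*A^-5 + A^-9 - A^-13
Normalise by the writhe: (-A^3)^(-w) = (-A^3)^(7) = -A^21, so f(A) = -A^21 * <K> = A^40 - 2*A^36 + 2*A^32 - 4*A^28 + 4*A^24 - 3*A^20 + 3*A^16 - A^12 + A^8.
Substitute A = t^(-1/4), i.e. A^e → t^(-e/4): V(t) = t^-2 - t^-3 + 3*t^-4 - 3*t^-5 + 4*t^-6 - 4*t^-7 + 2*t^-8 - 2*t^-9 + t^-10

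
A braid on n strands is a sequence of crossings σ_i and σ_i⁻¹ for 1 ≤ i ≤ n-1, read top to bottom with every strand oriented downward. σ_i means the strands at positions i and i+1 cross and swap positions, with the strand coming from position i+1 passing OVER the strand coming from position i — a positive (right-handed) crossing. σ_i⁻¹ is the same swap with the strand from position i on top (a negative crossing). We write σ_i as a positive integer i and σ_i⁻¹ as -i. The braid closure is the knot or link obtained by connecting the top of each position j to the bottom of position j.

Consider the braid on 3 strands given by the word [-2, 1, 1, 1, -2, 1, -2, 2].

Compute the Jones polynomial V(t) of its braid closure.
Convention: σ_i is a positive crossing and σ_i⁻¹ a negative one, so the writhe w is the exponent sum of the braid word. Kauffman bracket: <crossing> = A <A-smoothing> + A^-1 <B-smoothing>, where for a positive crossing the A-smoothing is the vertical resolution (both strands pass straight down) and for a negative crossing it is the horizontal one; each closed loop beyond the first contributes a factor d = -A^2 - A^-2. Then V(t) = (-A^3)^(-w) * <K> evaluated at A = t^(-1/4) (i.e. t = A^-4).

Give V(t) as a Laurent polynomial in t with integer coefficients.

t^5 - 2*t^4 + 2*t^3 - 2*t^2 + 2*t - 1 + t^-1

Derivation:
The presented braid s2^-1 s1 s1 s1 s2^-1 s1 s2^-1 s2 on 3 strands reduces by inverse Markov moves (closure unchanged at each step):
  Deconjugate: the word is γ·β·γ⁻¹ with γ = s2^-1 (prefix) and γ⁻¹ = s2 (suffix); strip both.
Reduced to β = s1 s1 s1 s2^-1 s1 s2^-1 on 3 strands, 6 crossings.
Compute on β:
Braid: s1 s1 s1 s2^-1 s1 s2^-1 on 3 strands, 6 crossings.
Writhe w = (#positive) - (#negative) = 4 - 2 = 2.
Enumerate smoothing states for the bracket polynomial. There are 2^6 = 64 states.
Each crossing splits two ways (0=vertical, 1=horizontal). The state's weight is A^(#A-smoothings - #B-smoothings) * d^(loops - 1).
Tabulate the states by total A-exponent and number of loops L (A-exp: L × count):
  A^6: L=3 ×1
  A^4: L=2 ×6
  A^2: L=1 ×11, L=3 ×4
  A^0: L=2 ×19, L=4 ×1
  A^-2: L=3 ×15
  A^-4: L=4 ×6
  A^-6: L=5 ×1
Each group contributes A^e * Σ count * d^(L-1):
Powers of d = -A^2 - A^-2: d^2 = A^4 + 2 + A^-4; d^3 = -A^6 - 3*A^2 - 3*A^-2 - A^-6; d^4 = A^8 + 4*A^4 + 6 + 4*A^-4 + A^-8.
  A^6 * (d^2) = A^10 + 2*A^6 + A^2
  A^4 * (6*d) = -6*A^6 - 6*A^2
  A^2 * (11 + 4*d^2) = 4*A^6 + 19*A^2 + 4*A^-2
  A^0 * (19*d + d^3) = -A^6 - 22*A^2 - 22*A^-2 - A^-6
  A^-2 * (15*d^2) = 15*A^2 + 30*A^-2 + 15*A^-6
  A^-4 * (6*d^3) = -6*A^2 - 18*A^-2 - 18*A^-6 - 6*A^-10
  A^-6 * (d^4) = A^2 + 4*A^-2 + 6*A^-6 + 4*A^-10 + A^-14
Summing the groups: <K> = A^10 - A^6 + 2*A^2 - 2*A^-2 + 2*A^-6 - 2*A^-10 + A^-14
Normalise by the writhe: (-A^3)^(-w) = (-A^3)^(-2) = A^-6, so f(A) = A^-6 * <K> = A^4 - 1 + 2*A^-4 - 2*A^-8 + 2*A^-12 - 2*A^-16 + A^-20.
Substitute A = t^(-1/4), i.e. A^e → t^(-e/4): V(t) = t^5 - 2*t^4 + 2*t^3 - 2*t^2 + 2*t - 1 + t^-1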